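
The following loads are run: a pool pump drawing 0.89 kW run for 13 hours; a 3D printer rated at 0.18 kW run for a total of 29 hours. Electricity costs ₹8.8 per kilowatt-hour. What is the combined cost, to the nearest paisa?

pool pump: 0.89 kW × 13 h = 11.57 kWh
3D printer: 0.18 kW × 29 h = 5.22 kWh
Total energy = 16.79 kWh
Cost = 16.79 × ₹8.8 = ₹147.75

₹147.75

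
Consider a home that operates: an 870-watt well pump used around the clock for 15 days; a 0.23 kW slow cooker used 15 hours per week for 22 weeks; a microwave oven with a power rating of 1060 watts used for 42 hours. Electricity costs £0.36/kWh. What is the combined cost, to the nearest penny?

£156.10

well pump: Runtime = 24 h × 15 = 360 h
well pump: 0.87 kW × 360 h = 313.2 kWh
slow cooker: Runtime = 15 h/week × 22 weeks = 330 h
slow cooker: 0.23 kW × 330 h = 75.9 kWh
microwave oven: 1.06 kW × 42 h = 44.52 kWh
Total energy = 433.62 kWh
Cost = 433.62 × £0.36 = £156.10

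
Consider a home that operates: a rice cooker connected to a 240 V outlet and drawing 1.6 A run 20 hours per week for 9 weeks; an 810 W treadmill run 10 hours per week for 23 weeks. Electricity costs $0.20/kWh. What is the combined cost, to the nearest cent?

rice cooker: Power = 1.6 A × 240 V = 384 W = 0.384 kW
rice cooker: Runtime = 20 h/week × 9 weeks = 180 h
rice cooker: 0.384 kW × 180 h = 69.12 kWh
treadmill: Runtime = 10 h/week × 23 weeks = 230 h
treadmill: 0.81 kW × 230 h = 186.3 kWh
Total energy = 255.42 kWh
Cost = 255.42 × $0.20 = $51.08

$51.08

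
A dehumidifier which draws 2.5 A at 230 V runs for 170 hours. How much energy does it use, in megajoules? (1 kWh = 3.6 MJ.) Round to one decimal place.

Power = 2.5 A × 230 V = 575 W = 0.575 kW
Energy = 0.575 kW × 170 h = 97.75 kWh
= 97.75 × 3.6 MJ = 351.9 MJ

351.9 MJ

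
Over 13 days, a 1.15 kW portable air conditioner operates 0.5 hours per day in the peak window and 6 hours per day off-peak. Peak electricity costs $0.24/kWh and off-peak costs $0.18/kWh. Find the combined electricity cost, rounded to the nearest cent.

Peak energy = 1.15 kW × 0.5 h × 13 = 7.475 kWh
Off-peak energy = 1.15 kW × 6 h × 13 = 89.7 kWh
Cost = 7.475 × $0.24 + 89.7 × $0.18 = $1.794 + $16.146 = $17.94

$17.94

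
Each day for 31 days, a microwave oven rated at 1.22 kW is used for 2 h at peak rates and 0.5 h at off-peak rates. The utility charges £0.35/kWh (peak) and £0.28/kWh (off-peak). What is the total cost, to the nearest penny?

Peak energy = 1.22 kW × 2 h × 31 = 75.64 kWh
Off-peak energy = 1.22 kW × 0.5 h × 31 = 18.91 kWh
Cost = 75.64 × £0.35 + 18.91 × £0.28 = £26.474 + £5.2948 = £31.77

£31.77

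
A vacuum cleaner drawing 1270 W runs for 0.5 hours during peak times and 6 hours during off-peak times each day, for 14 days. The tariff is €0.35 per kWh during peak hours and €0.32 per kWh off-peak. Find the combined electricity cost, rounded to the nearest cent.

€37.25

Peak energy = 1.27 kW × 0.5 h × 14 = 8.89 kWh
Off-peak energy = 1.27 kW × 6 h × 14 = 106.68 kWh
Cost = 8.89 × €0.35 + 106.68 × €0.32 = €3.1115 + €34.1376 = €37.25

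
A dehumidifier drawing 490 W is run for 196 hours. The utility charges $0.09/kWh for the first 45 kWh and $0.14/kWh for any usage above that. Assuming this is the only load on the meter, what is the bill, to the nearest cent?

$11.20

Energy = 0.49 kW × 196 h = 96.04 kWh
Tier 1 (0–45 kWh): 45 × $0.09 = $4.05
Above 45 kWh: 51.04 × $0.14 = $7.1456
Bill = $11.20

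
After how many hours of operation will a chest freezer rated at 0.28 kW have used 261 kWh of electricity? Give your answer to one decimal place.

Hours = 261 kWh ÷ 0.28 kW = 932.1 h

932.1 h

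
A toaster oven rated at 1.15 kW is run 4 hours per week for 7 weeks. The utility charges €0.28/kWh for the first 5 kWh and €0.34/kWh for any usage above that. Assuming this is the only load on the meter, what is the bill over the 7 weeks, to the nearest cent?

€10.65

Runtime = 4 h/week × 7 weeks = 28 h
Energy = 1.15 kW × 28 h = 32.2 kWh
Tier 1 (0–5 kWh): 5 × €0.28 = €1.4
Above 5 kWh: 27.2 × €0.34 = €9.248
Bill = €10.65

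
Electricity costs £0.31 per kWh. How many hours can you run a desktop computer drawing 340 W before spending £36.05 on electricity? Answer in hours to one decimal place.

342.0 h

Energy available = £36.05 ÷ £0.31/kWh = 116.2903 kWh
Hours = 116.2903 kWh ÷ 0.34 kW = 342.0 h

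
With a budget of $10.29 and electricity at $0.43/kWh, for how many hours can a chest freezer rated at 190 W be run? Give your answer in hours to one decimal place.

125.9 h

Energy available = $10.29 ÷ $0.43/kWh = 23.9302 kWh
Hours = 23.9302 kWh ÷ 0.19 kW = 125.9 h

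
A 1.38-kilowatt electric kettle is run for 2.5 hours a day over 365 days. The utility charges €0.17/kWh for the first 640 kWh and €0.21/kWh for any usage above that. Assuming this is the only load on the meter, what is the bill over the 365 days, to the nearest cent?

Runtime = 2.5 h/day × 365 days = 912.5 h
Energy = 1.38 kW × 912.5 h = 1259.25 kWh
Tier 1 (0–640 kWh): 640 × €0.17 = €108.8
Above 640 kWh: 619.25 × €0.21 = €130.0425
Bill = €238.84

€238.84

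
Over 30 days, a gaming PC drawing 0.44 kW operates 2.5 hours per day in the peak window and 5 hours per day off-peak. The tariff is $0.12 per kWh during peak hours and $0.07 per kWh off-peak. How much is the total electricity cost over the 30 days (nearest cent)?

$8.58

Peak energy = 0.44 kW × 2.5 h × 30 = 33 kWh
Off-peak energy = 0.44 kW × 5 h × 30 = 66 kWh
Cost = 33 × $0.12 + 66 × $0.07 = $3.96 + $4.62 = $8.58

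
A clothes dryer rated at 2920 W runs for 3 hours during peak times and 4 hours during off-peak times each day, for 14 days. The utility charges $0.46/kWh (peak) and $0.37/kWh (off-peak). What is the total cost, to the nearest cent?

Peak energy = 2.92 kW × 3 h × 14 = 122.64 kWh
Off-peak energy = 2.92 kW × 4 h × 14 = 163.52 kWh
Cost = 122.64 × $0.46 + 163.52 × $0.37 = $56.4144 + $60.5024 = $116.92

$116.92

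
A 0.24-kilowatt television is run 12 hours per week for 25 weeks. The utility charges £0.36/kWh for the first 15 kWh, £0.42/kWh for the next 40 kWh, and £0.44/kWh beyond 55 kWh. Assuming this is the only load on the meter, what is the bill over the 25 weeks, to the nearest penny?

£29.68

Runtime = 12 h/week × 25 weeks = 300 h
Energy = 0.24 kW × 300 h = 72 kWh
Tier 1 (0–15 kWh): 15 × £0.36 = £5.4
Tier 2 (15–55 kWh): 40 × £0.42 = £16.8
Above 55 kWh: 17 × £0.44 = £7.48
Bill = £29.68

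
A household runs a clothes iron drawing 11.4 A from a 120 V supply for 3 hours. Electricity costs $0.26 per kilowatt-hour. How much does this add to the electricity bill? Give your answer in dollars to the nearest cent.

Power = 11.4 A × 120 V = 1368 W = 1.368 kW
Energy = 1.368 kW × 3 h = 4.104 kWh
Cost = 4.104 kWh × $0.26/kWh = $1.07

$1.07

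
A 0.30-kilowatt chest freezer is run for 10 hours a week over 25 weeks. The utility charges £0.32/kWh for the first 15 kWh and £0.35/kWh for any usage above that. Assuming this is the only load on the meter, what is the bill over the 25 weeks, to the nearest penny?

£25.80

Runtime = 10 h/week × 25 weeks = 250 h
Energy = 0.3 kW × 250 h = 75 kWh
Tier 1 (0–15 kWh): 15 × £0.32 = £4.8
Above 15 kWh: 60 × £0.35 = £21
Bill = £25.80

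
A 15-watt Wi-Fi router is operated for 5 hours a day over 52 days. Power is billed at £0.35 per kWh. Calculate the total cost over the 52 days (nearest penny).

£1.37

Runtime = 5 h/day × 52 days = 260 h
Energy = 0.015 kW × 260 h = 3.9 kWh
Cost = 3.9 kWh × £0.35/kWh = £1.37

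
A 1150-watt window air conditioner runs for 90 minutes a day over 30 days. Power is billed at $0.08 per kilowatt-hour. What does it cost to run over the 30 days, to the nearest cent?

Runtime = 90 min × 30 = 2700 min = 45 h
Energy = 1.15 kW × 45 h = 51.75 kWh
Cost = 51.75 kWh × $0.08/kWh = $4.14

$4.14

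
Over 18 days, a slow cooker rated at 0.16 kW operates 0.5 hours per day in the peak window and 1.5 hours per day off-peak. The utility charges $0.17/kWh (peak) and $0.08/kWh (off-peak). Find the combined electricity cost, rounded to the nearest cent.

$0.59

Peak energy = 0.16 kW × 0.5 h × 18 = 1.44 kWh
Off-peak energy = 0.16 kW × 1.5 h × 18 = 4.32 kWh
Cost = 1.44 × $0.17 + 4.32 × $0.08 = $0.2448 + $0.3456 = $0.59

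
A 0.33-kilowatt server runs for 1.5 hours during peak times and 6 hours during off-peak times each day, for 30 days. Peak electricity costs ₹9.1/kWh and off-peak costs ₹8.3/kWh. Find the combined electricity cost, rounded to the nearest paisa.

₹628.16

Peak energy = 0.33 kW × 1.5 h × 30 = 14.85 kWh
Off-peak energy = 0.33 kW × 6 h × 30 = 59.4 kWh
Cost = 14.85 × ₹9.1 + 59.4 × ₹8.3 = ₹135.135 + ₹493.02 = ₹628.16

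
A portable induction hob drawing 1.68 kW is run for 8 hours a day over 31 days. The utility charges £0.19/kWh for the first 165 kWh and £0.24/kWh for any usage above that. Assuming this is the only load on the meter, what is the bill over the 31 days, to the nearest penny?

£91.74

Runtime = 8 h/day × 31 days = 248 h
Energy = 1.68 kW × 248 h = 416.64 kWh
Tier 1 (0–165 kWh): 165 × £0.19 = £31.35
Above 165 kWh: 251.64 × £0.24 = £60.3936
Bill = £91.74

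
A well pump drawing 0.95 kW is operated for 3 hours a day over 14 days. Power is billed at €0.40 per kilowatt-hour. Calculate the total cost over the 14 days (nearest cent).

Runtime = 3 h/day × 14 days = 42 h
Energy = 0.95 kW × 42 h = 39.9 kWh
Cost = 39.9 kWh × €0.40/kWh = €15.96

€15.96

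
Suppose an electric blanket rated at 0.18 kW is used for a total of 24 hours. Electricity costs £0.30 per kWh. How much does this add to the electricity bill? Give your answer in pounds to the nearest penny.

£1.30

Energy = 0.18 kW × 24 h = 4.32 kWh
Cost = 4.32 kWh × £0.30/kWh = £1.30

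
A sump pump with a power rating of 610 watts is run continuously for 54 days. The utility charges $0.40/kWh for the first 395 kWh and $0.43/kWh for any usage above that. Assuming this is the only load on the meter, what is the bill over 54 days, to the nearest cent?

$328.09

Runtime = 24 h × 54 = 1296 h
Energy = 0.61 kW × 1296 h = 790.56 kWh
Tier 1 (0–395 kWh): 395 × $0.40 = $158
Above 395 kWh: 395.56 × $0.43 = $170.0908
Bill = $328.09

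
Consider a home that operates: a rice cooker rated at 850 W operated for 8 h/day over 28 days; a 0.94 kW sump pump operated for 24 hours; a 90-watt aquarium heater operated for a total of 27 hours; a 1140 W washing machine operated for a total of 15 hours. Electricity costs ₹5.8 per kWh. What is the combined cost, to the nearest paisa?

₹1348.44

rice cooker: Runtime = 8 h/day × 28 days = 224 h
rice cooker: 0.85 kW × 224 h = 190.4 kWh
sump pump: 0.94 kW × 24 h = 22.56 kWh
aquarium heater: 0.09 kW × 27 h = 2.43 kWh
washing machine: 1.14 kW × 15 h = 17.1 kWh
Total energy = 232.49 kWh
Cost = 232.49 × ₹5.8 = ₹1348.44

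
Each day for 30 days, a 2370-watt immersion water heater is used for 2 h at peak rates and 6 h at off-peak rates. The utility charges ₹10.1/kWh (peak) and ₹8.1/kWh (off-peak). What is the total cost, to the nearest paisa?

Peak energy = 2.37 kW × 2 h × 30 = 142.2 kWh
Off-peak energy = 2.37 kW × 6 h × 30 = 426.6 kWh
Cost = 142.2 × ₹10.1 + 426.6 × ₹8.1 = ₹1436.22 + ₹3455.46 = ₹4891.68

₹4891.68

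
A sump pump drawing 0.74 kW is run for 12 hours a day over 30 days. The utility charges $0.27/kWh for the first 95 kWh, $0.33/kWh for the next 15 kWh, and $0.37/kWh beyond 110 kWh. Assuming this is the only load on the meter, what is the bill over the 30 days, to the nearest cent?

$88.47

Runtime = 12 h/day × 30 days = 360 h
Energy = 0.74 kW × 360 h = 266.4 kWh
Tier 1 (0–95 kWh): 95 × $0.27 = $25.65
Tier 2 (95–110 kWh): 15 × $0.33 = $4.95
Above 110 kWh: 156.4 × $0.37 = $57.868
Bill = $88.47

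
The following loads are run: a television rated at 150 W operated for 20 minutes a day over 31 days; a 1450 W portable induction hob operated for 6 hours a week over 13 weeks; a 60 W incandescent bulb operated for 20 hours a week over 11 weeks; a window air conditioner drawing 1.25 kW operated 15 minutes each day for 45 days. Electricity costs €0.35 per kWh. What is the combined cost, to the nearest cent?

€49.67

television: Runtime = 20 min × 31 = 620 min = 10.333333… h
television: 0.15 kW × 10.333333… h = 1.55 kWh
portable induction hob: Runtime = 6 h/week × 13 weeks = 78 h
portable induction hob: 1.45 kW × 78 h = 113.1 kWh
incandescent bulb: Runtime = 20 h/week × 11 weeks = 220 h
incandescent bulb: 0.06 kW × 220 h = 13.2 kWh
window air conditioner: Runtime = 15 min × 45 = 675 min = 11.25 h
window air conditioner: 1.25 kW × 11.25 h = 14.0625 kWh
Total energy = 141.9125 kWh
Cost = 141.9125 × €0.35 = €49.67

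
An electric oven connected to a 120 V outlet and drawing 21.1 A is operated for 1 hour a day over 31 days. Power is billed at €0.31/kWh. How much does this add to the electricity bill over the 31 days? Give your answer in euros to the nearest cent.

Power = 21.1 A × 120 V = 2532 W = 2.532 kW
Runtime = 1 h/day × 31 days = 31 h
Energy = 2.532 kW × 31 h = 78.492 kWh
Cost = 78.492 kWh × €0.31/kWh = €24.33

€24.33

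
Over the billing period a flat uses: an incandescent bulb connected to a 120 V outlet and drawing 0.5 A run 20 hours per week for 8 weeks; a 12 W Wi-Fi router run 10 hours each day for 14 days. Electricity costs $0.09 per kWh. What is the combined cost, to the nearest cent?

$1.02

incandescent bulb: Power = 0.5 A × 120 V = 60 W = 0.06 kW
incandescent bulb: Runtime = 20 h/week × 8 weeks = 160 h
incandescent bulb: 0.06 kW × 160 h = 9.6 kWh
Wi-Fi router: Runtime = 10 h/day × 14 days = 140 h
Wi-Fi router: 0.012 kW × 140 h = 1.68 kWh
Total energy = 11.28 kWh
Cost = 11.28 × $0.09 = $1.02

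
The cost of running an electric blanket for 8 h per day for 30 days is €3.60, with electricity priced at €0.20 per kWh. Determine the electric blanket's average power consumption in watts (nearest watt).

Energy = €3.60 ÷ €0.20/kWh = 18 kWh
Runtime = 8 h/day × 30 days = 240 h
Power = 18 kWh ÷ 240 h = 0.075 kW = 75 W

75 W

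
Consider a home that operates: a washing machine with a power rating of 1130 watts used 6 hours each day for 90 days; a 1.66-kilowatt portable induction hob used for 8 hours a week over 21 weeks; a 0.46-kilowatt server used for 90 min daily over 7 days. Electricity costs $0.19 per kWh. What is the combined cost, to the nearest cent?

washing machine: Runtime = 6 h/day × 90 days = 540 h
washing machine: 1.13 kW × 540 h = 610.2 kWh
portable induction hob: Runtime = 8 h/week × 21 weeks = 168 h
portable induction hob: 1.66 kW × 168 h = 278.88 kWh
server: Runtime = 90 min × 7 = 630 min = 10.5 h
server: 0.46 kW × 10.5 h = 4.83 kWh
Total energy = 893.91 kWh
Cost = 893.91 × $0.19 = $169.84

$169.84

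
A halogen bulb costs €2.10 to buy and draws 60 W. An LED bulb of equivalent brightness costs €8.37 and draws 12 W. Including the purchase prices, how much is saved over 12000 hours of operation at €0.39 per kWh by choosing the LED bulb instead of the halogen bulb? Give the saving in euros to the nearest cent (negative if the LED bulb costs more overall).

€218.37

halogen bulb: €2.10 + (60/1000) kW × 12000 h × €0.39 = €2.10 + €280.8 = €282.9
LED bulb: €8.37 + (12/1000) kW × 12000 h × €0.39 = €8.37 + €56.16 = €64.53
Saving = €282.9 − €64.53 = €218.37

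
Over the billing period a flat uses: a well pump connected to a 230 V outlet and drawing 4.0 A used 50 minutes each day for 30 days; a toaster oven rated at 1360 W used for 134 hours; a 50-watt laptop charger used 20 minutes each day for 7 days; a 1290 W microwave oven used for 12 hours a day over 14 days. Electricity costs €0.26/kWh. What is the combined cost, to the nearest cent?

well pump: Power = 4.0 A × 230 V = 920 W = 0.92 kW
well pump: Runtime = 50 min × 30 = 1500 min = 25 h
well pump: 0.92 kW × 25 h = 23 kWh
toaster oven: 1.36 kW × 134 h = 182.24 kWh
laptop charger: Runtime = 20 min × 7 = 140 min = 2.333333… h
laptop charger: 0.05 kW × 2.333333… h = 0.116666… kWh
microwave oven: Runtime = 12 h/day × 14 days = 168 h
microwave oven: 1.29 kW × 168 h = 216.72 kWh
Total energy = 422.076666… kWh
Cost = 422.076666… × €0.26 = €109.74

€109.74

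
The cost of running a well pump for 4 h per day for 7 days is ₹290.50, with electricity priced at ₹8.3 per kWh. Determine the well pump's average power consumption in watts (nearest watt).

Energy = ₹290.50 ÷ ₹8.3/kWh = 35 kWh
Runtime = 4 h/day × 7 days = 28 h
Power = 35 kWh ÷ 28 h = 1.25 kW = 1250 W

1250 W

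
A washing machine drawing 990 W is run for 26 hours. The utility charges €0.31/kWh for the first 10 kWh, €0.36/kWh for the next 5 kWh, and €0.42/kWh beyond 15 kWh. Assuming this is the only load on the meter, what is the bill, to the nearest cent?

€9.41

Energy = 0.99 kW × 26 h = 25.74 kWh
Tier 1 (0–10 kWh): 10 × €0.31 = €3.1
Tier 2 (10–15 kWh): 5 × €0.36 = €1.8
Above 15 kWh: 10.74 × €0.42 = €4.5108
Bill = €9.41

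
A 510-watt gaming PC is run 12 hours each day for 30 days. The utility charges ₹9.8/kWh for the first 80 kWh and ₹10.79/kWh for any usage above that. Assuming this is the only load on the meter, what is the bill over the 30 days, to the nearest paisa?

Runtime = 12 h/day × 30 days = 360 h
Energy = 0.51 kW × 360 h = 183.6 kWh
Tier 1 (0–80 kWh): 80 × ₹9.8 = ₹784
Above 80 kWh: 103.6 × ₹10.79 = ₹1117.844
Bill = ₹1901.84

₹1901.84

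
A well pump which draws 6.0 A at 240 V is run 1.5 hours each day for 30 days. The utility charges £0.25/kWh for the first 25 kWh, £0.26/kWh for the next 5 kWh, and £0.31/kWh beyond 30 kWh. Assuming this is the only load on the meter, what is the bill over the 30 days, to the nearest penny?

Power = 6.0 A × 240 V = 1440 W = 1.44 kW
Runtime = 1.5 h/day × 30 days = 45 h
Energy = 1.44 kW × 45 h = 64.8 kWh
Tier 1 (0–25 kWh): 25 × £0.25 = £6.25
Tier 2 (25–30 kWh): 5 × £0.26 = £1.3
Above 30 kWh: 34.8 × £0.31 = £10.788
Bill = £18.34

£18.34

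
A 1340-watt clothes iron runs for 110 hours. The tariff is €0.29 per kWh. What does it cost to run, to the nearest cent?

Energy = 1.34 kW × 110 h = 147.4 kWh
Cost = 147.4 kWh × €0.29/kWh = €42.75

€42.75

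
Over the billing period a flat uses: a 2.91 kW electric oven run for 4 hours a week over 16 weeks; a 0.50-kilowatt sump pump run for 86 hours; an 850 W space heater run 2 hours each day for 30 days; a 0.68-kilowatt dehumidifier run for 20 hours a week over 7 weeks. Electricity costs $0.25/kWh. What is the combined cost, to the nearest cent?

$93.86

electric oven: Runtime = 4 h/week × 16 weeks = 64 h
electric oven: 2.91 kW × 64 h = 186.24 kWh
sump pump: 0.5 kW × 86 h = 43 kWh
space heater: Runtime = 2 h/day × 30 days = 60 h
space heater: 0.85 kW × 60 h = 51 kWh
dehumidifier: Runtime = 20 h/week × 7 weeks = 140 h
dehumidifier: 0.68 kW × 140 h = 95.2 kWh
Total energy = 375.44 kWh
Cost = 375.44 × $0.25 = $93.86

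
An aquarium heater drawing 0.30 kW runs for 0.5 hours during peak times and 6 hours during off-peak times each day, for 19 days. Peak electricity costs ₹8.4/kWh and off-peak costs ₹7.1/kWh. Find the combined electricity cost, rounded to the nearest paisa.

₹266.76

Peak energy = 0.3 kW × 0.5 h × 19 = 2.85 kWh
Off-peak energy = 0.3 kW × 6 h × 19 = 34.2 kWh
Cost = 2.85 × ₹8.4 + 34.2 × ₹7.1 = ₹23.94 + ₹242.82 = ₹266.76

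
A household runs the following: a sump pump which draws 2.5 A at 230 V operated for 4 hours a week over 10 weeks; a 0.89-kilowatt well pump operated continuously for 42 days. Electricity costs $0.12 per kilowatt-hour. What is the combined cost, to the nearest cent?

sump pump: Power = 2.5 A × 230 V = 575 W = 0.575 kW
sump pump: Runtime = 4 h/week × 10 weeks = 40 h
sump pump: 0.575 kW × 40 h = 23 kWh
well pump: Runtime = 24 h × 42 = 1008 h
well pump: 0.89 kW × 1008 h = 897.12 kWh
Total energy = 920.12 kWh
Cost = 920.12 × $0.12 = $110.41

$110.41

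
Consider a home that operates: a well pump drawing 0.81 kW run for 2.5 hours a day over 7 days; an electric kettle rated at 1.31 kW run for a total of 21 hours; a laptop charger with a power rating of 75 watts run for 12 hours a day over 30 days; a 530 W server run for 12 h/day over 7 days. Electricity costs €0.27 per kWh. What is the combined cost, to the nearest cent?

€30.57

well pump: Runtime = 2.5 h/day × 7 days = 17.5 h
well pump: 0.81 kW × 17.5 h = 14.175 kWh
electric kettle: 1.31 kW × 21 h = 27.51 kWh
laptop charger: Runtime = 12 h/day × 30 days = 360 h
laptop charger: 0.075 kW × 360 h = 27 kWh
server: Runtime = 12 h/day × 7 days = 84 h
server: 0.53 kW × 84 h = 44.52 kWh
Total energy = 113.205 kWh
Cost = 113.205 × €0.27 = €30.57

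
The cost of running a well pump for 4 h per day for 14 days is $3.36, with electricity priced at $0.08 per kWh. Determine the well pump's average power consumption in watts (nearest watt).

Energy = $3.36 ÷ $0.08/kWh = 42 kWh
Runtime = 4 h/day × 14 days = 56 h
Power = 42 kWh ÷ 56 h = 0.75 kW = 750 W

750 W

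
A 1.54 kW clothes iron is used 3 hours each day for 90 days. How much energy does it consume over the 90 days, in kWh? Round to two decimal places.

Runtime = 3 h/day × 90 days = 270 h
Energy = 1.54 kW × 270 h = 415.8 kWh

415.80 kWh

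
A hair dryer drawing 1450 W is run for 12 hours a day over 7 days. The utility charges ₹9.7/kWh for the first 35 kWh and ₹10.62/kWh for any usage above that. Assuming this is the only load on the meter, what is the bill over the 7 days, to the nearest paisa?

₹1261.32

Runtime = 12 h/day × 7 days = 84 h
Energy = 1.45 kW × 84 h = 121.8 kWh
Tier 1 (0–35 kWh): 35 × ₹9.7 = ₹339.5
Above 35 kWh: 86.8 × ₹10.62 = ₹921.816
Bill = ₹1261.32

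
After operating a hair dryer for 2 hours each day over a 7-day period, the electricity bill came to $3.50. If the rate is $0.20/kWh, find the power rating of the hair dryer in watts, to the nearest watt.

1250 W

Energy = $3.50 ÷ $0.20/kWh = 17.5 kWh
Runtime = 2 h/day × 7 days = 14 h
Power = 17.5 kWh ÷ 14 h = 1.25 kW = 1250 W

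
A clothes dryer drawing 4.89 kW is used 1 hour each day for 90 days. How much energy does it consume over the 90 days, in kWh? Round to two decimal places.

Runtime = 1 h/day × 90 days = 90 h
Energy = 4.89 kW × 90 h = 440.1 kWh

440.10 kWh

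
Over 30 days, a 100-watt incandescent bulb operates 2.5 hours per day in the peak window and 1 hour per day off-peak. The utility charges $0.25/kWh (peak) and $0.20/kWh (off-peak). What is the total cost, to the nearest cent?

$2.48

Peak energy = 0.1 kW × 2.5 h × 30 = 7.5 kWh
Off-peak energy = 0.1 kW × 1 h × 30 = 3 kWh
Cost = 7.5 × $0.25 + 3 × $0.20 = $1.875 + $0.6 = $2.48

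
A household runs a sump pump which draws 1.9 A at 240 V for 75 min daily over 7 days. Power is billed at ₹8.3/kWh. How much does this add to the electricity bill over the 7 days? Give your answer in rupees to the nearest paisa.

Power = 1.9 A × 240 V = 456 W = 0.456 kW
Runtime = 75 min × 7 = 525 min = 8.75 h
Energy = 0.456 kW × 8.75 h = 3.99 kWh
Cost = 3.99 kWh × ₹8.3/kWh = ₹33.12

₹33.12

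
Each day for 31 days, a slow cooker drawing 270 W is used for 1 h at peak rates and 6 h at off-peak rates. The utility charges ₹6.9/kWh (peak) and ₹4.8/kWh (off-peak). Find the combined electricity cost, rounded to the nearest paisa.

Peak energy = 0.27 kW × 1 h × 31 = 8.37 kWh
Off-peak energy = 0.27 kW × 6 h × 31 = 50.22 kWh
Cost = 8.37 × ₹6.9 + 50.22 × ₹4.8 = ₹57.753 + ₹241.056 = ₹298.81

₹298.81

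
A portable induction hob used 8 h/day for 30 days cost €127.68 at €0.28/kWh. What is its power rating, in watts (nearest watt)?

Energy = €127.68 ÷ €0.28/kWh = 456 kWh
Runtime = 8 h/day × 30 days = 240 h
Power = 456 kWh ÷ 240 h = 1.9 kW = 1900 W

1900 W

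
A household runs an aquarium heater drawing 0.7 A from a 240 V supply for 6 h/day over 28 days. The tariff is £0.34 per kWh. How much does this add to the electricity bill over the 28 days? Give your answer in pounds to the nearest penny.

£9.60

Power = 0.7 A × 240 V = 168 W = 0.168 kW
Runtime = 6 h/day × 28 days = 168 h
Energy = 0.168 kW × 168 h = 28.224 kWh
Cost = 28.224 kWh × £0.34/kWh = £9.60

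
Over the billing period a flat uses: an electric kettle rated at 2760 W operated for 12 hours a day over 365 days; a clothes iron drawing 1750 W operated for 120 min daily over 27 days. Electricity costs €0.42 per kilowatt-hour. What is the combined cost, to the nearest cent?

electric kettle: Runtime = 12 h/day × 365 days = 4380 h
electric kettle: 2.76 kW × 4380 h = 12088.8 kWh
clothes iron: Runtime = 120 min × 27 = 3240 min = 54 h
clothes iron: 1.75 kW × 54 h = 94.5 kWh
Total energy = 12183.3 kWh
Cost = 12183.3 × €0.42 = €5116.99

€5116.99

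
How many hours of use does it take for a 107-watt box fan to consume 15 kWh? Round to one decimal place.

140.2 h

Hours = 15 kWh ÷ 0.107 kW = 140.2 h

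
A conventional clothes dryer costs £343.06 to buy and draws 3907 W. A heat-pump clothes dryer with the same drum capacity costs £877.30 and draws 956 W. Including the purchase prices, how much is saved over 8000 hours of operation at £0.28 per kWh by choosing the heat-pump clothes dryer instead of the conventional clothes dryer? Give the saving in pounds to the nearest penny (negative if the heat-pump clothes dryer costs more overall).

conventional clothes dryer: £343.06 + (3907/1000) kW × 8000 h × £0.28 = £343.06 + £8751.68 = £9094.74
heat-pump clothes dryer: £877.30 + (956/1000) kW × 8000 h × £0.28 = £877.30 + £2141.44 = £3018.74
Saving = £9094.74 − £3018.74 = £6076

£6076.00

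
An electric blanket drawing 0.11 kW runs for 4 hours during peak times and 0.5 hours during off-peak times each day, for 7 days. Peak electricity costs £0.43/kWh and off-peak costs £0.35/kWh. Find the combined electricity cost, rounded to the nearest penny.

Peak energy = 0.11 kW × 4 h × 7 = 3.08 kWh
Off-peak energy = 0.11 kW × 0.5 h × 7 = 0.385 kWh
Cost = 3.08 × £0.43 + 0.385 × £0.35 = £1.3244 + £0.13475 = £1.46

£1.46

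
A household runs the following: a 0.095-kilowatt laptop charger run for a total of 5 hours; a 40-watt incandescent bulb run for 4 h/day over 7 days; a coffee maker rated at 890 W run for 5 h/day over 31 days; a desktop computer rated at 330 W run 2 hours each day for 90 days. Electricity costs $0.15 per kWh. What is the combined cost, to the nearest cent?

laptop charger: 0.095 kW × 5 h = 0.475 kWh
incandescent bulb: Runtime = 4 h/day × 7 days = 28 h
incandescent bulb: 0.04 kW × 28 h = 1.12 kWh
coffee maker: Runtime = 5 h/day × 31 days = 155 h
coffee maker: 0.89 kW × 155 h = 137.95 kWh
desktop computer: Runtime = 2 h/day × 90 days = 180 h
desktop computer: 0.33 kW × 180 h = 59.4 kWh
Total energy = 198.945 kWh
Cost = 198.945 × $0.15 = $29.84

$29.84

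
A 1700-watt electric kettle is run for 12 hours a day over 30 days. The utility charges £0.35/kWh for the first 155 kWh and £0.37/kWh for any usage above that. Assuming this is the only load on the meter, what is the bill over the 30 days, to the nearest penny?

Runtime = 12 h/day × 30 days = 360 h
Energy = 1.7 kW × 360 h = 612 kWh
Tier 1 (0–155 kWh): 155 × £0.35 = £54.25
Above 155 kWh: 457 × £0.37 = £169.09
Bill = £223.34

£223.34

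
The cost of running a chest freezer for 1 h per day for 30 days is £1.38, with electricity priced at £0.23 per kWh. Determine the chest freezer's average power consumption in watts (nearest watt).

200 W

Energy = £1.38 ÷ £0.23/kWh = 6 kWh
Runtime = 1 h/day × 30 days = 30 h
Power = 6 kWh ÷ 30 h = 0.2 kW = 200 W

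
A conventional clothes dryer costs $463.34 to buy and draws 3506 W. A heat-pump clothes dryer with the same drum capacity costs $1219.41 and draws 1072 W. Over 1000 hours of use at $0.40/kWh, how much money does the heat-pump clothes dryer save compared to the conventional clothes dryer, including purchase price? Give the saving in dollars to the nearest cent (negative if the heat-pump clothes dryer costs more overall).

conventional clothes dryer: $463.34 + (3506/1000) kW × 1000 h × $0.40 = $463.34 + $1402.4 = $1865.74
heat-pump clothes dryer: $1219.41 + (1072/1000) kW × 1000 h × $0.40 = $1219.41 + $428.8 = $1648.21
Saving = $1865.74 − $1648.21 = $217.53

$217.53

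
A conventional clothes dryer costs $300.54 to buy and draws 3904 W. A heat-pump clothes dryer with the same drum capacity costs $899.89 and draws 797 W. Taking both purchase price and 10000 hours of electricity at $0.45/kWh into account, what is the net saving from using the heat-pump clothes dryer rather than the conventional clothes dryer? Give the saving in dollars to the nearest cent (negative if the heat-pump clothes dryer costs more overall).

conventional clothes dryer: $300.54 + (3904/1000) kW × 10000 h × $0.45 = $300.54 + $17568 = $17868.54
heat-pump clothes dryer: $899.89 + (797/1000) kW × 10000 h × $0.45 = $899.89 + $3586.5 = $4486.39
Saving = $17868.54 − $4486.39 = $13382.15

$13382.15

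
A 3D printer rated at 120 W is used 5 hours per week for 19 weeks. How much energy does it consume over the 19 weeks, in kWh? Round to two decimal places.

Runtime = 5 h/week × 19 weeks = 95 h
Energy = 0.12 kW × 95 h = 11.4 kWh

11.40 kWh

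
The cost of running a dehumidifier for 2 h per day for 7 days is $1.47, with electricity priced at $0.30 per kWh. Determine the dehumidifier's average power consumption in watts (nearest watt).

Energy = $1.47 ÷ $0.30/kWh = 4.9 kWh
Runtime = 2 h/day × 7 days = 14 h
Power = 4.9 kWh ÷ 14 h = 0.35 kW = 350 W

350 W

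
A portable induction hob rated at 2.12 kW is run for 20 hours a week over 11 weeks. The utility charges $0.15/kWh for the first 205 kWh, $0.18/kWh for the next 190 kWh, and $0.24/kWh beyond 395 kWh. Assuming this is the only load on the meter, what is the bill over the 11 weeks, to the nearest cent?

Runtime = 20 h/week × 11 weeks = 220 h
Energy = 2.12 kW × 220 h = 466.4 kWh
Tier 1 (0–205 kWh): 205 × $0.15 = $30.75
Tier 2 (205–395 kWh): 190 × $0.18 = $34.2
Above 395 kWh: 71.4 × $0.24 = $17.136
Bill = $82.09

$82.09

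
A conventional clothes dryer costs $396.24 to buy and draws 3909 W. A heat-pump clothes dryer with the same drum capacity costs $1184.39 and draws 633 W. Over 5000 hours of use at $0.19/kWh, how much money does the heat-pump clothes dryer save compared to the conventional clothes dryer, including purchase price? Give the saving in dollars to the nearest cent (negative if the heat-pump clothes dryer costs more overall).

$2324.05

conventional clothes dryer: $396.24 + (3909/1000) kW × 5000 h × $0.19 = $396.24 + $3713.55 = $4109.79
heat-pump clothes dryer: $1184.39 + (633/1000) kW × 5000 h × $0.19 = $1184.39 + $601.35 = $1785.74
Saving = $4109.79 − $1785.74 = $2324.05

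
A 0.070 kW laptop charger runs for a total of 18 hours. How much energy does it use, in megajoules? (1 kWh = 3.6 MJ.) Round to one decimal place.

4.5 MJ

Energy = 0.07 kW × 18 h = 1.26 kWh
= 1.26 × 3.6 MJ = 4.5 MJ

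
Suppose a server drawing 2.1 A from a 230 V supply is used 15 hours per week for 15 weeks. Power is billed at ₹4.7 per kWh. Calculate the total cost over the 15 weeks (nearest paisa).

₹510.77

Power = 2.1 A × 230 V = 483 W = 0.483 kW
Runtime = 15 h/week × 15 weeks = 225 h
Energy = 0.483 kW × 225 h = 108.675 kWh
Cost = 108.675 kWh × ₹4.7/kWh = ₹510.77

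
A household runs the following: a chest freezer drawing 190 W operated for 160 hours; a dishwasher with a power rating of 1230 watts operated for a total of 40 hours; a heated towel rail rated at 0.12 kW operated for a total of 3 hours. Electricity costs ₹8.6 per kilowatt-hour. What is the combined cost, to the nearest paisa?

chest freezer: 0.19 kW × 160 h = 30.4 kWh
dishwasher: 1.23 kW × 40 h = 49.2 kWh
heated towel rail: 0.12 kW × 3 h = 0.36 kWh
Total energy = 79.96 kWh
Cost = 79.96 × ₹8.6 = ₹687.66

₹687.66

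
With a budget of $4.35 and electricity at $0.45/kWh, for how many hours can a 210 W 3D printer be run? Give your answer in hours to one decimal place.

Energy available = $4.35 ÷ $0.45/kWh = 9.6667 kWh
Hours = 9.6667 kWh ÷ 0.21 kW = 46.0 h

46.0 h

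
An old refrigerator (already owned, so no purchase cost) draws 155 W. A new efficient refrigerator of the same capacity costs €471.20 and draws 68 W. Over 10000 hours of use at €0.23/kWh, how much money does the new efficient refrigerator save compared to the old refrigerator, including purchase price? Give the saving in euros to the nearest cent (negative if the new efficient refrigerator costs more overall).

old refrigerator: €0.00 + (155/1000) kW × 10000 h × €0.23 = €0.00 + €356.5 = €356.5
new efficient refrigerator: €471.20 + (68/1000) kW × 10000 h × €0.23 = €471.20 + €156.4 = €627.6
Saving = €356.5 − €627.6 = −€271.1

-€271.10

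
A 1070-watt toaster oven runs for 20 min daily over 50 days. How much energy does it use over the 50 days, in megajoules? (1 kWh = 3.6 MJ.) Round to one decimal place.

Runtime = 20 min × 50 = 1000 min = 16.666666… h
Energy = 1.07 kW × 16.666666… h = 17.833333… kWh
= 17.833333… × 3.6 MJ = 64.2 MJ

64.2 MJ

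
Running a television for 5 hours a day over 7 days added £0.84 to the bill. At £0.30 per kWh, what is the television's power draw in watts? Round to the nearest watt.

80 W

Energy = £0.84 ÷ £0.30/kWh = 2.8 kWh
Runtime = 5 h/day × 7 days = 35 h
Power = 2.8 kWh ÷ 35 h = 0.08 kW = 80 W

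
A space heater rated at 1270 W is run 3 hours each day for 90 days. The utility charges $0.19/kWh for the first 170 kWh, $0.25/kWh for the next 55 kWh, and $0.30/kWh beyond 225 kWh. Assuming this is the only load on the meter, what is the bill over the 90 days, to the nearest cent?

Runtime = 3 h/day × 90 days = 270 h
Energy = 1.27 kW × 270 h = 342.9 kWh
Tier 1 (0–170 kWh): 170 × $0.19 = $32.3
Tier 2 (170–225 kWh): 55 × $0.25 = $13.75
Above 225 kWh: 117.9 × $0.30 = $35.37
Bill = $81.42

$81.42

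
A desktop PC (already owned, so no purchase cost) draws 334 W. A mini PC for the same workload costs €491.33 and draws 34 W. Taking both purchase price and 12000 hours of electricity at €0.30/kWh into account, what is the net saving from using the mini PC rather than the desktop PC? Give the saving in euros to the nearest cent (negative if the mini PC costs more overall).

desktop PC: €0.00 + (334/1000) kW × 12000 h × €0.30 = €0.00 + €1202.4 = €1202.4
mini PC: €491.33 + (34/1000) kW × 12000 h × €0.30 = €491.33 + €122.4 = €613.73
Saving = €1202.4 − €613.73 = €588.67

€588.67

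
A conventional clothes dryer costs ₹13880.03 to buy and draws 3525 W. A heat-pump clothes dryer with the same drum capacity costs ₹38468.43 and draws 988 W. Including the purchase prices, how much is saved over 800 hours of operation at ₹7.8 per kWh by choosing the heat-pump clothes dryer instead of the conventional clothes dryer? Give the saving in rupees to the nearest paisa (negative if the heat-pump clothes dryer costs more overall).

conventional clothes dryer: ₹13880.03 + (3525/1000) kW × 800 h × ₹7.8 = ₹13880.03 + ₹21996 = ₹35876.03
heat-pump clothes dryer: ₹38468.43 + (988/1000) kW × 800 h × ₹7.8 = ₹38468.43 + ₹6165.12 = ₹44633.55
Saving = ₹35876.03 − ₹44633.55 = −₹8757.52

-₹8757.52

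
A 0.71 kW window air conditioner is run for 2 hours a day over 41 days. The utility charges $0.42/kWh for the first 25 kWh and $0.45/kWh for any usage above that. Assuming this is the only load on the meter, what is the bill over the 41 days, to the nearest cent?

Runtime = 2 h/day × 41 days = 82 h
Energy = 0.71 kW × 82 h = 58.22 kWh
Tier 1 (0–25 kWh): 25 × $0.42 = $10.5
Above 25 kWh: 33.22 × $0.45 = $14.949
Bill = $25.45

$25.45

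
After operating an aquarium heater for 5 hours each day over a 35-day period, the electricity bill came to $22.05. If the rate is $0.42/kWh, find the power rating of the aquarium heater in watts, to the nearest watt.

Energy = $22.05 ÷ $0.42/kWh = 52.5 kWh
Runtime = 5 h/day × 35 days = 175 h
Power = 52.5 kWh ÷ 175 h = 0.3 kW = 300 W

300 W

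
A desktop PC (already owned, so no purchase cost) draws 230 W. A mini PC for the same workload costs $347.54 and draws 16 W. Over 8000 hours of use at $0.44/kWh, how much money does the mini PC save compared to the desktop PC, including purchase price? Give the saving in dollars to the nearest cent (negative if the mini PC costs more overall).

$405.74

desktop PC: $0.00 + (230/1000) kW × 8000 h × $0.44 = $0.00 + $809.6 = $809.6
mini PC: $347.54 + (16/1000) kW × 8000 h × $0.44 = $347.54 + $56.32 = $403.86
Saving = $809.6 − $403.86 = $405.74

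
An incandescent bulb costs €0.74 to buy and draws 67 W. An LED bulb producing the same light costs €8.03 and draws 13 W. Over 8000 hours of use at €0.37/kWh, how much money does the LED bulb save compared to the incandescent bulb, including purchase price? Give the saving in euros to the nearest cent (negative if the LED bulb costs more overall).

incandescent bulb: €0.74 + (67/1000) kW × 8000 h × €0.37 = €0.74 + €198.32 = €199.06
LED bulb: €8.03 + (13/1000) kW × 8000 h × €0.37 = €8.03 + €38.48 = €46.51
Saving = €199.06 − €46.51 = €152.55

€152.55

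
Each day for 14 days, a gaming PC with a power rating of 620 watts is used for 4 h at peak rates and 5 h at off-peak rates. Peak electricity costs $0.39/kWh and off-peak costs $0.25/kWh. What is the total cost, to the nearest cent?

$24.39

Peak energy = 0.62 kW × 4 h × 14 = 34.72 kWh
Off-peak energy = 0.62 kW × 5 h × 14 = 43.4 kWh
Cost = 34.72 × $0.39 + 43.4 × $0.25 = $13.5408 + $10.85 = $24.39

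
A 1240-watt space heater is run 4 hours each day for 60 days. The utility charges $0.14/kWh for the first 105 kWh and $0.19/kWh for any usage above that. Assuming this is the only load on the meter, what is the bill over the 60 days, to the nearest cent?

$51.29

Runtime = 4 h/day × 60 days = 240 h
Energy = 1.24 kW × 240 h = 297.6 kWh
Tier 1 (0–105 kWh): 105 × $0.14 = $14.7
Above 105 kWh: 192.6 × $0.19 = $36.594
Bill = $51.29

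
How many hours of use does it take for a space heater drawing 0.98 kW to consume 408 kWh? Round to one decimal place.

Hours = 408 kWh ÷ 0.98 kW = 416.3 h

416.3 h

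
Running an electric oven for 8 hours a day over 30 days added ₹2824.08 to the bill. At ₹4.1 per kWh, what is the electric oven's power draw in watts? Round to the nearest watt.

Energy = ₹2824.08 ÷ ₹4.1/kWh = 688.8 kWh
Runtime = 8 h/day × 30 days = 240 h
Power = 688.8 kWh ÷ 240 h = 2.87 kW = 2870 W

2870 W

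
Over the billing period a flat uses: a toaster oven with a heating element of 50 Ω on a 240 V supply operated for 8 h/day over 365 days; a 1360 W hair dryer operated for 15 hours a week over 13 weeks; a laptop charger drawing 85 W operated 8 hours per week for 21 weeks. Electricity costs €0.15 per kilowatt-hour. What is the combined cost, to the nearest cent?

toaster oven: Power = V²/R = 240²/50 = 1152 W = 1.152 kW
toaster oven: Runtime = 8 h/day × 365 days = 2920 h
toaster oven: 1.152 kW × 2920 h = 3363.84 kWh
hair dryer: Runtime = 15 h/week × 13 weeks = 195 h
hair dryer: 1.36 kW × 195 h = 265.2 kWh
laptop charger: Runtime = 8 h/week × 21 weeks = 168 h
laptop charger: 0.085 kW × 168 h = 14.28 kWh
Total energy = 3643.32 kWh
Cost = 3643.32 × €0.15 = €546.50

€546.50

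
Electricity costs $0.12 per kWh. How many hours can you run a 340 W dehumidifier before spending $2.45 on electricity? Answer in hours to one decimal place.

Energy available = $2.45 ÷ $0.12/kWh = 20.4167 kWh
Hours = 20.4167 kWh ÷ 0.34 kW = 60.0 h

60.0 h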